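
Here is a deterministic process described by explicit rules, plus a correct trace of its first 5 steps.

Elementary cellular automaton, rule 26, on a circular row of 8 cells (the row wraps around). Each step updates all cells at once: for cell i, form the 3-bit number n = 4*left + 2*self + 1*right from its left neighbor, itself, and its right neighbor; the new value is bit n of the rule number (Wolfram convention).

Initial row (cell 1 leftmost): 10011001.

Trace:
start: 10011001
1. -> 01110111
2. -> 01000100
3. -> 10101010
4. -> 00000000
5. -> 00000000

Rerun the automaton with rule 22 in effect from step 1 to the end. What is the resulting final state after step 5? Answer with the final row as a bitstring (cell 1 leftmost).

01100110

(re-executing steps 1..5 under rule 22; state before step 1: 10011001)
1. -> 01100110
2. -> 10011001
3. -> 01100110
4. -> 10011001
5. -> 01100110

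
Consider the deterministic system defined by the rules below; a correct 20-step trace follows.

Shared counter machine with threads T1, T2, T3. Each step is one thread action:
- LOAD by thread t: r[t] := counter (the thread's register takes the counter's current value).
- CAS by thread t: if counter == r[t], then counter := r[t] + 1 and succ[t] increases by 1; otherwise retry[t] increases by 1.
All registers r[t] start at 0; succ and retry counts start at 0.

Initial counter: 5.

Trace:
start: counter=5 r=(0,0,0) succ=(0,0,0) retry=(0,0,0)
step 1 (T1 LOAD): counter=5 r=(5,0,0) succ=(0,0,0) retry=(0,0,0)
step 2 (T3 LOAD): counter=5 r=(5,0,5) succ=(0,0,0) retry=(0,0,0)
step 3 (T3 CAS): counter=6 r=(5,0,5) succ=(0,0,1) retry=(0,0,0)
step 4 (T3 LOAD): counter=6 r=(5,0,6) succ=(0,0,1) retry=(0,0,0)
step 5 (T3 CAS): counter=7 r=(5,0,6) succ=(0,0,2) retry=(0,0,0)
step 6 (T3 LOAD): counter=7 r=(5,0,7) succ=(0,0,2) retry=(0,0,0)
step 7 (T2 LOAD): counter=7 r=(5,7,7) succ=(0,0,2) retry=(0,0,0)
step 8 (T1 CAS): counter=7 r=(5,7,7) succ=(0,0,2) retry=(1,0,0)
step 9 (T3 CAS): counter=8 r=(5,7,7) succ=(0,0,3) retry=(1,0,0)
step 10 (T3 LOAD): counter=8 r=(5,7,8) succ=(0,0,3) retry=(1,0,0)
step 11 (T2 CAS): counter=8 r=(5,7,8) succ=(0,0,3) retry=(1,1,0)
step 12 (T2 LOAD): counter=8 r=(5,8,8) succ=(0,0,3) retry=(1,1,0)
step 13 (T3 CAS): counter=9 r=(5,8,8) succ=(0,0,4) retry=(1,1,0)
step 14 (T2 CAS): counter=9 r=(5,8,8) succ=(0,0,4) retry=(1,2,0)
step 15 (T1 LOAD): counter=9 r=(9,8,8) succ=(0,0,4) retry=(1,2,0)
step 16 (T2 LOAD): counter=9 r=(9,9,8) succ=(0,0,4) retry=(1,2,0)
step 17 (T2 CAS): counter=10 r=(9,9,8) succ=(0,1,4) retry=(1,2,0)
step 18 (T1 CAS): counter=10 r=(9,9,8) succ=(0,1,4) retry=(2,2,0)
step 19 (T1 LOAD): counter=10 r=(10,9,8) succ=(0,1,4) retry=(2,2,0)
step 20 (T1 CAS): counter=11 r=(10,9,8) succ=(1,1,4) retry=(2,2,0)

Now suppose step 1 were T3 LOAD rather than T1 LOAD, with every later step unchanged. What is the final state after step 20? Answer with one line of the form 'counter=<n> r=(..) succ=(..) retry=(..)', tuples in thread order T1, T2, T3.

(re-executing from step 1 with the substitution; state before step 1: counter=5 r=(0,0,0) succ=(0,0,0) retry=(0,0,0))
step 1 (T3 LOAD): counter=5 r=(0,0,5) succ=(0,0,0) retry=(0,0,0)
step 2 (T3 LOAD): counter=5 r=(0,0,5) succ=(0,0,0) retry=(0,0,0)
step 3 (T3 CAS): counter=6 r=(0,0,5) succ=(0,0,1) retry=(0,0,0)
step 4 (T3 LOAD): counter=6 r=(0,0,6) succ=(0,0,1) retry=(0,0,0)
step 5 (T3 CAS): counter=7 r=(0,0,6) succ=(0,0,2) retry=(0,0,0)
step 6 (T3 LOAD): counter=7 r=(0,0,7) succ=(0,0,2) retry=(0,0,0)
step 7 (T2 LOAD): counter=7 r=(0,7,7) succ=(0,0,2) retry=(0,0,0)
step 8 (T1 CAS): counter=7 r=(0,7,7) succ=(0,0,2) retry=(1,0,0)
step 9 (T3 CAS): counter=8 r=(0,7,7) succ=(0,0,3) retry=(1,0,0)
step 10 (T3 LOAD): counter=8 r=(0,7,8) succ=(0,0,3) retry=(1,0,0)
step 11 (T2 CAS): counter=8 r=(0,7,8) succ=(0,0,3) retry=(1,1,0)
step 12 (T2 LOAD): counter=8 r=(0,8,8) succ=(0,0,3) retry=(1,1,0)
step 13 (T3 CAS): counter=9 r=(0,8,8) succ=(0,0,4) retry=(1,1,0)
step 14 (T2 CAS): counter=9 r=(0,8,8) succ=(0,0,4) retry=(1,2,0)
step 15 (T1 LOAD): counter=9 r=(9,8,8) succ=(0,0,4) retry=(1,2,0)
step 16 (T2 LOAD): counter=9 r=(9,9,8) succ=(0,0,4) retry=(1,2,0)
step 17 (T2 CAS): counter=10 r=(9,9,8) succ=(0,1,4) retry=(1,2,0)
step 18 (T1 CAS): counter=10 r=(9,9,8) succ=(0,1,4) retry=(2,2,0)
step 19 (T1 LOAD): counter=10 r=(10,9,8) succ=(0,1,4) retry=(2,2,0)
step 20 (T1 CAS): counter=11 r=(10,9,8) succ=(1,1,4) retry=(2,2,0)

counter=11 r=(10,9,8) succ=(1,1,4) retry=(2,2,0)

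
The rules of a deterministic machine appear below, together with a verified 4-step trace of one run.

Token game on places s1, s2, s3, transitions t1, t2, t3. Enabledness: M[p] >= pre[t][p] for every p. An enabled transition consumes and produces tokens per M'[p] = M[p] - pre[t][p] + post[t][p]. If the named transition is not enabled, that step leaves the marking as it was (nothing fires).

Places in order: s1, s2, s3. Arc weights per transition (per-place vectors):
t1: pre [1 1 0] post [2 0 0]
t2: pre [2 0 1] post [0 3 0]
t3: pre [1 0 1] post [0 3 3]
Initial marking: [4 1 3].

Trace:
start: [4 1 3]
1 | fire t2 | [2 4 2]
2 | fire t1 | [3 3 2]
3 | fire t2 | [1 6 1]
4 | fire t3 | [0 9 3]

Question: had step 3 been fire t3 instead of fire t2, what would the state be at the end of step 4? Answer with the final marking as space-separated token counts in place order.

(re-executing from step 3 with the substitution; state before step 3: [3 3 2])
3 | fire t3 | [2 6 4]
4 | fire t3 | [1 9 6]

1 9 6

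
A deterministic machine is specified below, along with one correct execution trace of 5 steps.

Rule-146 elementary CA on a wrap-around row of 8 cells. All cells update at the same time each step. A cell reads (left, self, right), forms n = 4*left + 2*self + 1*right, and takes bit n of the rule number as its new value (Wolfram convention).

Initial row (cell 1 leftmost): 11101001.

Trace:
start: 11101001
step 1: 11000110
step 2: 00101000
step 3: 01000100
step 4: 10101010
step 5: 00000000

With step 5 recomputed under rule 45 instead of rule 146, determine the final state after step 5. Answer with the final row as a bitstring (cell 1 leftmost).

11111111

(re-executing step 5 under rule 45; state before step 5: 10101010)
step 5: 11111111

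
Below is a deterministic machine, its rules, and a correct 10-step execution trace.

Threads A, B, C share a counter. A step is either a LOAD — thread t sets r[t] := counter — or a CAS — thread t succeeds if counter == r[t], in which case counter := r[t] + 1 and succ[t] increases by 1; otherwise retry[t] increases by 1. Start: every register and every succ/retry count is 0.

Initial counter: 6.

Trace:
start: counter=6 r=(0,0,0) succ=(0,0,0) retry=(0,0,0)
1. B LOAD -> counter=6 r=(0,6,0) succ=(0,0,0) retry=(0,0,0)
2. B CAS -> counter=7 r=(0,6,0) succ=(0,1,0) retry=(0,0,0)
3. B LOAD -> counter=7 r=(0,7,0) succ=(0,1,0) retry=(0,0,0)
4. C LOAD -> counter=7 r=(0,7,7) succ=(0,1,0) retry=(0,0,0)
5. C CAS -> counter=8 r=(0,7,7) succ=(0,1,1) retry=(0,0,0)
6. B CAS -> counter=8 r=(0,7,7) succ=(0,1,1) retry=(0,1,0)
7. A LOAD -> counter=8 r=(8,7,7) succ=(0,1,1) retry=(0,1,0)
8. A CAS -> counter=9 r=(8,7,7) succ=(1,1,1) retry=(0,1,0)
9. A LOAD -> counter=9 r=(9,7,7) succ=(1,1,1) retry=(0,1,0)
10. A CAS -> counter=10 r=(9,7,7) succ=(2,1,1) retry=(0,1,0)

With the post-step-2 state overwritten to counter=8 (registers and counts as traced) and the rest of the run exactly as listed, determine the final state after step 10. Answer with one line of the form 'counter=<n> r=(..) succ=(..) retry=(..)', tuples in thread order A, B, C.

counter=11 r=(10,8,8) succ=(2,1,1) retry=(0,1,0)

state after step 2 := counter=8 r=(0,6,0) succ=(0,1,0) retry=(0,0,0)
3. B LOAD -> counter=8 r=(0,8,0) succ=(0,1,0) retry=(0,0,0)
4. C LOAD -> counter=8 r=(0,8,8) succ=(0,1,0) retry=(0,0,0)
5. C CAS -> counter=9 r=(0,8,8) succ=(0,1,1) retry=(0,0,0)
6. B CAS -> counter=9 r=(0,8,8) succ=(0,1,1) retry=(0,1,0)
7. A LOAD -> counter=9 r=(9,8,8) succ=(0,1,1) retry=(0,1,0)
8. A CAS -> counter=10 r=(9,8,8) succ=(1,1,1) retry=(0,1,0)
9. A LOAD -> counter=10 r=(10,8,8) succ=(1,1,1) retry=(0,1,0)
10. A CAS -> counter=11 r=(10,8,8) succ=(2,1,1) retry=(0,1,0)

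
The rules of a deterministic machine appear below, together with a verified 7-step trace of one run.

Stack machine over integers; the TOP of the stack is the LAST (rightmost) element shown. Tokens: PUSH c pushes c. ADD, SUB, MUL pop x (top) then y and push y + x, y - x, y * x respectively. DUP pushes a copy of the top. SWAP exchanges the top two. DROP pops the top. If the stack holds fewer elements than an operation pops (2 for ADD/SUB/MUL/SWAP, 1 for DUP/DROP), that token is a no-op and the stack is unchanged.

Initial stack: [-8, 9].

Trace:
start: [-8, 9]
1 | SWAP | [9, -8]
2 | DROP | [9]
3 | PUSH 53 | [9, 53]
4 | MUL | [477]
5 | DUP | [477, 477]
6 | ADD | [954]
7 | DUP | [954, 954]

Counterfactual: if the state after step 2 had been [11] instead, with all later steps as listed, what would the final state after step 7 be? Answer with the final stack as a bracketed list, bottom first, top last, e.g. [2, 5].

[1166, 1166]

state after step 2 := [11]
3 | PUSH 53 | [11, 53]
4 | MUL | [583]
5 | DUP | [583, 583]
6 | ADD | [1166]
7 | DUP | [1166, 1166]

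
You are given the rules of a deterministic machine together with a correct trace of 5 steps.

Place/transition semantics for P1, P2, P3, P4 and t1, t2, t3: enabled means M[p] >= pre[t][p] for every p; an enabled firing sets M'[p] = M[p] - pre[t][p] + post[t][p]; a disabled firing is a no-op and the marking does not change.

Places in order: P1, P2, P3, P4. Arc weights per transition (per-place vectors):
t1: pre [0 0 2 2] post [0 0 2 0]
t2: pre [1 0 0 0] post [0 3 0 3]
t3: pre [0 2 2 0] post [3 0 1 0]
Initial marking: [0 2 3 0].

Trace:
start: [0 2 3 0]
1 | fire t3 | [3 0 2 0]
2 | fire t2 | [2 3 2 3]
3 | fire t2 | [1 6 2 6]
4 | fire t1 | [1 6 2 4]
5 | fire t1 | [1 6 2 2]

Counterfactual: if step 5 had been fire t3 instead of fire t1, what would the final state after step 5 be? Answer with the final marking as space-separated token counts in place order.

(re-executing from step 5 with the substitution; state before step 5: [1 6 2 4])
5 | fire t3 | [4 4 1 4]

4 4 1 4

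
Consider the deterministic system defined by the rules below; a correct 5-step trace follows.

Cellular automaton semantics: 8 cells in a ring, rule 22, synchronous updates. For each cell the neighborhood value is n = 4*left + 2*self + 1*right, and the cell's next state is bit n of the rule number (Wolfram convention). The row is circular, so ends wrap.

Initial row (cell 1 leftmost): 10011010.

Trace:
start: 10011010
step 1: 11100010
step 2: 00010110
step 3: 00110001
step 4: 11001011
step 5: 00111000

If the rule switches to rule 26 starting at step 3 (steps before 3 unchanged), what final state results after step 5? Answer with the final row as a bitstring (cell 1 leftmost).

10010101

(re-executing steps 3..5 under rule 26; state before step 3: 00010110)
step 3: 00100101
step 4: 11011000
step 5: 10010101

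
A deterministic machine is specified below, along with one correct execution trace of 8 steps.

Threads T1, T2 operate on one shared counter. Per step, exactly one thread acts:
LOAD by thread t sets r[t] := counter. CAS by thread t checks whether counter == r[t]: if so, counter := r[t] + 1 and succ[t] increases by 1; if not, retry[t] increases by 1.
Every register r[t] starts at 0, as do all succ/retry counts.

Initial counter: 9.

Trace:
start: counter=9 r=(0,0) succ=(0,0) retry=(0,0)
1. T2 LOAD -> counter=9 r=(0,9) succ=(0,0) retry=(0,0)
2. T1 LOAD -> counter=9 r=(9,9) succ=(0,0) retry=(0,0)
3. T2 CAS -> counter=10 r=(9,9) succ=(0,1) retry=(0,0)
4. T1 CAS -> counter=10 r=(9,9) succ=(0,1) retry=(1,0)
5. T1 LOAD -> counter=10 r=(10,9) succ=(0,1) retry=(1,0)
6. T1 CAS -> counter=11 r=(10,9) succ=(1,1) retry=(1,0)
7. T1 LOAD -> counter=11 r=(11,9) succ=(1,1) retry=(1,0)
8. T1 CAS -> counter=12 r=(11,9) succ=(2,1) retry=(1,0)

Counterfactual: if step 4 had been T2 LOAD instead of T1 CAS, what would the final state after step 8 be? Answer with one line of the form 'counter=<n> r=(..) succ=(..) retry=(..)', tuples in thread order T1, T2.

counter=12 r=(11,10) succ=(2,1) retry=(0,0)

(re-executing from step 4 with the substitution; state before step 4: counter=10 r=(9,9) succ=(0,1) retry=(0,0))
4. T2 LOAD -> counter=10 r=(9,10) succ=(0,1) retry=(0,0)
5. T1 LOAD -> counter=10 r=(10,10) succ=(0,1) retry=(0,0)
6. T1 CAS -> counter=11 r=(10,10) succ=(1,1) retry=(0,0)
7. T1 LOAD -> counter=11 r=(11,10) succ=(1,1) retry=(0,0)
8. T1 CAS -> counter=12 r=(11,10) succ=(2,1) retry=(0,0)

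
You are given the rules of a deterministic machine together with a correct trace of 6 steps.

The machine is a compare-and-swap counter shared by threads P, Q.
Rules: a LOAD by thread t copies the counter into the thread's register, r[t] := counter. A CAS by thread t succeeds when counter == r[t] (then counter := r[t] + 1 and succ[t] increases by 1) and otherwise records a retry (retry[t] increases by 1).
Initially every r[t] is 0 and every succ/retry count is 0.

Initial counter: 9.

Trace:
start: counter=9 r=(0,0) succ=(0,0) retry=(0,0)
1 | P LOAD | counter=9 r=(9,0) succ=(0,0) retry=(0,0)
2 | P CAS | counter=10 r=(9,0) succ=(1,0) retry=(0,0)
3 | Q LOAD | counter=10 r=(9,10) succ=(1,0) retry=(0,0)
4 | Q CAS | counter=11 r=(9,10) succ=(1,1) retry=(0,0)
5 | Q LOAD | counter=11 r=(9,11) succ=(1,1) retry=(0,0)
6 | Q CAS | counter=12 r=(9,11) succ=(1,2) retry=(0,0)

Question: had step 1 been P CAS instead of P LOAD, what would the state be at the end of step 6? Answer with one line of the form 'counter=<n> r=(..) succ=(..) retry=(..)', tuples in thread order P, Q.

counter=11 r=(0,10) succ=(0,2) retry=(2,0)

(re-executing from step 1 with the substitution; state before step 1: counter=9 r=(0,0) succ=(0,0) retry=(0,0))
1 | P CAS | counter=9 r=(0,0) succ=(0,0) retry=(1,0)
2 | P CAS | counter=9 r=(0,0) succ=(0,0) retry=(2,0)
3 | Q LOAD | counter=9 r=(0,9) succ=(0,0) retry=(2,0)
4 | Q CAS | counter=10 r=(0,9) succ=(0,1) retry=(2,0)
5 | Q LOAD | counter=10 r=(0,10) succ=(0,1) retry=(2,0)
6 | Q CAS | counter=11 r=(0,10) succ=(0,2) retry=(2,0)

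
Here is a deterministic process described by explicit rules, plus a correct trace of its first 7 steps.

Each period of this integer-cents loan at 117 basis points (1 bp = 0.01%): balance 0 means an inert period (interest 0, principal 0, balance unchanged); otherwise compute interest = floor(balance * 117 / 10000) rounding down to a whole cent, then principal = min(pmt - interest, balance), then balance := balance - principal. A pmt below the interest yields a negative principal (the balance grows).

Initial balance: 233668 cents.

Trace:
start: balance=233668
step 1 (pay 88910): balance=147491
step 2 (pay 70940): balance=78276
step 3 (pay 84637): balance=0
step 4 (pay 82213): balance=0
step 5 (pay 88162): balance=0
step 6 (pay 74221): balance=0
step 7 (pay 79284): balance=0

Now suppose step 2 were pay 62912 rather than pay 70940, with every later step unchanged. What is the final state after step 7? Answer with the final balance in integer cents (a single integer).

0

(re-executing from step 2 with the substitution; state before step 2: balance=147491)
step 2 (pay 62912): balance=86304
step 3 (pay 84637): balance=2676
step 4 (pay 82213): balance=0
step 5 (pay 88162): balance=0
step 6 (pay 74221): balance=0
step 7 (pay 79284): balance=0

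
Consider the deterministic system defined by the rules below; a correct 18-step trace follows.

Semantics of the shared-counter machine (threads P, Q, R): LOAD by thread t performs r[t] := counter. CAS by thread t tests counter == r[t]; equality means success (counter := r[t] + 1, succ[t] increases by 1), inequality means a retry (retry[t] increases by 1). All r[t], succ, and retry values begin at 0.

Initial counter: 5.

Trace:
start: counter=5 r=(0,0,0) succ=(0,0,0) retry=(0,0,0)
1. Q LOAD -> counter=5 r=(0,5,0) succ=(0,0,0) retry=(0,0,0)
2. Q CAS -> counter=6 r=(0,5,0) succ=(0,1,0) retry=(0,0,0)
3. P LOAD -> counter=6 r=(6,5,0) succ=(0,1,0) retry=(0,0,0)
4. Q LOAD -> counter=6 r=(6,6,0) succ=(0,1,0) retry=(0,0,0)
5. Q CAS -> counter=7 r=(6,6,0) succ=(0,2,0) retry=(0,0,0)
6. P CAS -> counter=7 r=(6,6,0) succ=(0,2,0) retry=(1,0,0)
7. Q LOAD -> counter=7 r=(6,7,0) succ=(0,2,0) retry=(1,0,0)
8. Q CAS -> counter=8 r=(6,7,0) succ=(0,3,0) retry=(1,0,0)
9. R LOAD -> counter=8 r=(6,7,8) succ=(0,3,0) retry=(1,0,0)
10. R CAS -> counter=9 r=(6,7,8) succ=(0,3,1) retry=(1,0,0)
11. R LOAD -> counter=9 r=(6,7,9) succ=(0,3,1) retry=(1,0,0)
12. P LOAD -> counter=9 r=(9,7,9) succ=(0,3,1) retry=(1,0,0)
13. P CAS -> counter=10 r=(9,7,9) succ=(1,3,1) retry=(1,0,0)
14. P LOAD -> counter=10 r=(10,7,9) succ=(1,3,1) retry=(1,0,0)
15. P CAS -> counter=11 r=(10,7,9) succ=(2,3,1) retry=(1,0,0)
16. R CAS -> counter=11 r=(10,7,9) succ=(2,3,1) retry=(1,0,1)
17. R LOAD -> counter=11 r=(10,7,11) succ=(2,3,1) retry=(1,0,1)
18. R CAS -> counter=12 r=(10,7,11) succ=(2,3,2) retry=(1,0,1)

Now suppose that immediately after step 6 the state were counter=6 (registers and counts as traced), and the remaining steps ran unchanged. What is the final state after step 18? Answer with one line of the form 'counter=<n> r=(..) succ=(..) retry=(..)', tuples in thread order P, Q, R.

state after step 6 := counter=6 r=(6,6,0) succ=(0,2,0) retry=(1,0,0)
7. Q LOAD -> counter=6 r=(6,6,0) succ=(0,2,0) retry=(1,0,0)
8. Q CAS -> counter=7 r=(6,6,0) succ=(0,3,0) retry=(1,0,0)
9. R LOAD -> counter=7 r=(6,6,7) succ=(0,3,0) retry=(1,0,0)
10. R CAS -> counter=8 r=(6,6,7) succ=(0,3,1) retry=(1,0,0)
11. R LOAD -> counter=8 r=(6,6,8) succ=(0,3,1) retry=(1,0,0)
12. P LOAD -> counter=8 r=(8,6,8) succ=(0,3,1) retry=(1,0,0)
13. P CAS -> counter=9 r=(8,6,8) succ=(1,3,1) retry=(1,0,0)
14. P LOAD -> counter=9 r=(9,6,8) succ=(1,3,1) retry=(1,0,0)
15. P CAS -> counter=10 r=(9,6,8) succ=(2,3,1) retry=(1,0,0)
16. R CAS -> counter=10 r=(9,6,8) succ=(2,3,1) retry=(1,0,1)
17. R LOAD -> counter=10 r=(9,6,10) succ=(2,3,1) retry=(1,0,1)
18. R CAS -> counter=11 r=(9,6,10) succ=(2,3,2) retry=(1,0,1)

counter=11 r=(9,6,10) succ=(2,3,2) retry=(1,0,1)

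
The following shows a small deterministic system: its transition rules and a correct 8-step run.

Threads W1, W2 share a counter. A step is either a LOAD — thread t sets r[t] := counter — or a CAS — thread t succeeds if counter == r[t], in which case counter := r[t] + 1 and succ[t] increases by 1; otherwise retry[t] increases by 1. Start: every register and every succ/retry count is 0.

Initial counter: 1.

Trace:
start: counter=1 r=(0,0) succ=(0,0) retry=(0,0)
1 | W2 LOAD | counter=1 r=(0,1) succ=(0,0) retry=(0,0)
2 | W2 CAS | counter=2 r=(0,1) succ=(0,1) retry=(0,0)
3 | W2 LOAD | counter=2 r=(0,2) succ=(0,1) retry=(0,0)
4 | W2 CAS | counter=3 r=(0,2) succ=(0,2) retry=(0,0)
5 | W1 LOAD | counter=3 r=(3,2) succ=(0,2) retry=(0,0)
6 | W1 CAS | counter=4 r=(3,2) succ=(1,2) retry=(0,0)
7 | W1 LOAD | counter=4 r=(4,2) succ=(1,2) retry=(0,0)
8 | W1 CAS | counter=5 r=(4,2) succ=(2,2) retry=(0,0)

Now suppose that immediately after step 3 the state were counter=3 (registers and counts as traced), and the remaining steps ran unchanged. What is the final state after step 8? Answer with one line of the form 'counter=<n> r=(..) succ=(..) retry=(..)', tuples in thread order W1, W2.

state after step 3 := counter=3 r=(0,2) succ=(0,1) retry=(0,0)
4 | W2 CAS | counter=3 r=(0,2) succ=(0,1) retry=(0,1)
5 | W1 LOAD | counter=3 r=(3,2) succ=(0,1) retry=(0,1)
6 | W1 CAS | counter=4 r=(3,2) succ=(1,1) retry=(0,1)
7 | W1 LOAD | counter=4 r=(4,2) succ=(1,1) retry=(0,1)
8 | W1 CAS | counter=5 r=(4,2) succ=(2,1) retry=(0,1)

counter=5 r=(4,2) succ=(2,1) retry=(0,1)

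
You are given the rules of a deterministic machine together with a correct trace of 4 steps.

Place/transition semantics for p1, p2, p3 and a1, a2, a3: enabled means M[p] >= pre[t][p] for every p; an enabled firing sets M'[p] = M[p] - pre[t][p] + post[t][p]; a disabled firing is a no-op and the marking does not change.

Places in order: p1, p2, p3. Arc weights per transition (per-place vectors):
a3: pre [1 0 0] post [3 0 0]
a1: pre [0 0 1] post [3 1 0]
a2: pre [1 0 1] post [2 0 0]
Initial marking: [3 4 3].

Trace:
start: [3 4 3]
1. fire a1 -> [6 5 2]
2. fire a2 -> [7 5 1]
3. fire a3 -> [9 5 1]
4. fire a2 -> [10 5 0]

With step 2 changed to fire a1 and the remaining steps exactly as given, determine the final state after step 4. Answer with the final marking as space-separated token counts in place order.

12 6 0

(re-executing from step 2 with the substitution; state before step 2: [6 5 2])
2. fire a1 -> [9 6 1]
3. fire a3 -> [11 6 1]
4. fire a2 -> [12 6 0]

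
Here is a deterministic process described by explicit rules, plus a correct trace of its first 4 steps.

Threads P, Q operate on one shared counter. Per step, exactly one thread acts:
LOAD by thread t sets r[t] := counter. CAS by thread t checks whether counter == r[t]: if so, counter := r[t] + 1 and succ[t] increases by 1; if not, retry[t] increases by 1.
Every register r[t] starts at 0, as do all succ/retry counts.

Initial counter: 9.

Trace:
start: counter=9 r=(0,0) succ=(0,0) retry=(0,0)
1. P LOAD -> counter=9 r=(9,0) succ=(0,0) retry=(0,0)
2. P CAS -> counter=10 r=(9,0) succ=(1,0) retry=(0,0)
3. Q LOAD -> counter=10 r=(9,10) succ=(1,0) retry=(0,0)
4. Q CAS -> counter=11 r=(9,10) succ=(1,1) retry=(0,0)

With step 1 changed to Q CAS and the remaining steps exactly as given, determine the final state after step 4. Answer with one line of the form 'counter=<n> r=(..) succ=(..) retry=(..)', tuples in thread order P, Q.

(re-executing from step 1 with the substitution; state before step 1: counter=9 r=(0,0) succ=(0,0) retry=(0,0))
1. Q CAS -> counter=9 r=(0,0) succ=(0,0) retry=(0,1)
2. P CAS -> counter=9 r=(0,0) succ=(0,0) retry=(1,1)
3. Q LOAD -> counter=9 r=(0,9) succ=(0,0) retry=(1,1)
4. Q CAS -> counter=10 r=(0,9) succ=(0,1) retry=(1,1)

counter=10 r=(0,9) succ=(0,1) retry=(1,1)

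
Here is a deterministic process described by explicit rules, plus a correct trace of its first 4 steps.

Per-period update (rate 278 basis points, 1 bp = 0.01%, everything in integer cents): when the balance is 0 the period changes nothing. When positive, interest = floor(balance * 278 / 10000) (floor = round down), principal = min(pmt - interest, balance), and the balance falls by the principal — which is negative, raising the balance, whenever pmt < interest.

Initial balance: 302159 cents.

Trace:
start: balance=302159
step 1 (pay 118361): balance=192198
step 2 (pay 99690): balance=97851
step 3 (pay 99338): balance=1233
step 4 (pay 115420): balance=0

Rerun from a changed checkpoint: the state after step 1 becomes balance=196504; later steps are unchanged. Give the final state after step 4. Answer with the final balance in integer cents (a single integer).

0

state after step 1 := balance=196504
step 2 (pay 99690): balance=102276
step 3 (pay 99338): balance=5781
step 4 (pay 115420): balance=0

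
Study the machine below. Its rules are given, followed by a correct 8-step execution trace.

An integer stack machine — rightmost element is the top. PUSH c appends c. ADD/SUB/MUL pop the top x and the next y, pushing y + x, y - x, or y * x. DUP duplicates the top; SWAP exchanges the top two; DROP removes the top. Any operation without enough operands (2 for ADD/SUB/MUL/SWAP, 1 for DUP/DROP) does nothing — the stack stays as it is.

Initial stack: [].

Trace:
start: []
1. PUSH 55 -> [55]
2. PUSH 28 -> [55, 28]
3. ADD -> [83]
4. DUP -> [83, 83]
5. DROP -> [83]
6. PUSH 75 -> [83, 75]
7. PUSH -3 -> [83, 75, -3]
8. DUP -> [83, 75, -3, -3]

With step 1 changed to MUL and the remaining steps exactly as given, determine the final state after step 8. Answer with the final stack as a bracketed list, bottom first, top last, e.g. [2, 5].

(re-executing from step 1 with the substitution; state before step 1: [])
1. MUL -> []
2. PUSH 28 -> [28]
3. ADD -> [28]
4. DUP -> [28, 28]
5. DROP -> [28]
6. PUSH 75 -> [28, 75]
7. PUSH -3 -> [28, 75, -3]
8. DUP -> [28, 75, -3, -3]

[28, 75, -3, -3]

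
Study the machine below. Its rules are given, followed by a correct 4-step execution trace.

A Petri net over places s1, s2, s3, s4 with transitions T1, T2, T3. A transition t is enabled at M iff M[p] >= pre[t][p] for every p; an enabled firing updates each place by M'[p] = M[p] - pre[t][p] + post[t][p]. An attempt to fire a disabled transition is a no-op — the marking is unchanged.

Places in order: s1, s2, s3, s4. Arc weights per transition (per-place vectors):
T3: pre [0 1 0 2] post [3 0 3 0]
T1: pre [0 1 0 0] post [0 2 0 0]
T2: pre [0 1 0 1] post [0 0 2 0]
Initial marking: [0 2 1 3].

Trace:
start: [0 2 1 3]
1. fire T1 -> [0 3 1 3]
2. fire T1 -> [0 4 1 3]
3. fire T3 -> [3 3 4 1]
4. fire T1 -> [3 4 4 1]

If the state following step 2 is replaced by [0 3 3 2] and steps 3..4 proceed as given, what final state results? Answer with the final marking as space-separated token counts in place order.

3 3 6 0

state after step 2 := [0 3 3 2]
3. fire T3 -> [3 2 6 0]
4. fire T1 -> [3 3 6 0]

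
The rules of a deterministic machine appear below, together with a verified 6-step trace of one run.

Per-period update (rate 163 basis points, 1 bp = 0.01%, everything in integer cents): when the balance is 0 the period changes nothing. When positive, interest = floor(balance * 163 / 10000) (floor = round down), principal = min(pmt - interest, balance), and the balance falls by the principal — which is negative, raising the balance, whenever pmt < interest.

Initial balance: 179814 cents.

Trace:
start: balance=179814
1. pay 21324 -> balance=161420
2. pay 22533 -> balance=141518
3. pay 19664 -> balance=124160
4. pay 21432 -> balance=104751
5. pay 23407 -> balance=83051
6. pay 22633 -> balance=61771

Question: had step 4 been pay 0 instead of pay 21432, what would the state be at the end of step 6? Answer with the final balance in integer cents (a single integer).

(re-executing from step 4 with the substitution; state before step 4: balance=124160)
4. pay 0 -> balance=126183
5. pay 23407 -> balance=104832
6. pay 22633 -> balance=83907

83907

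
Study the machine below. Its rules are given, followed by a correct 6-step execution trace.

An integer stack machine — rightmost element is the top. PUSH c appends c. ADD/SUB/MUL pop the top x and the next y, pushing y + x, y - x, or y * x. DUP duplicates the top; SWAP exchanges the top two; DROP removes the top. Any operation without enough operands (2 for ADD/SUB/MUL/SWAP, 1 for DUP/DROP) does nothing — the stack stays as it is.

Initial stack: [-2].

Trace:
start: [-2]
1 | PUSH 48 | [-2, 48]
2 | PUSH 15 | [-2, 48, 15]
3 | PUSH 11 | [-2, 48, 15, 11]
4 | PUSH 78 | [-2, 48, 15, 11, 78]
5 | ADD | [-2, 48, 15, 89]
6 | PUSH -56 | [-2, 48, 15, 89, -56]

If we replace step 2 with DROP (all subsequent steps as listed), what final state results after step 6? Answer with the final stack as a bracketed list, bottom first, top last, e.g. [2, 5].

[-2, 89, -56]

(re-executing from step 2 with the substitution; state before step 2: [-2, 48])
2 | DROP | [-2]
3 | PUSH 11 | [-2, 11]
4 | PUSH 78 | [-2, 11, 78]
5 | ADD | [-2, 89]
6 | PUSH -56 | [-2, 89, -56]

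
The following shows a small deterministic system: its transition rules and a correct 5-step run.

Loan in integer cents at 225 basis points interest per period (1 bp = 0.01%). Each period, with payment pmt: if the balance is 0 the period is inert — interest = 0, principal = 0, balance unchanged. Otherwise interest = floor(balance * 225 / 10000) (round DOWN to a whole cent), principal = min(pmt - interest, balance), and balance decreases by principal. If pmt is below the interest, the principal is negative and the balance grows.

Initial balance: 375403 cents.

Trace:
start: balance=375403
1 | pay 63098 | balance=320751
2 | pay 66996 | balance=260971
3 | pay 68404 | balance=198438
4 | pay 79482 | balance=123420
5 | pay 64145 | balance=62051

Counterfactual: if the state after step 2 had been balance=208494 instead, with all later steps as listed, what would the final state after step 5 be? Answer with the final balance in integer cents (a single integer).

state after step 2 := balance=208494
3 | pay 68404 | balance=144781
4 | pay 79482 | balance=68556
5 | pay 64145 | balance=5953

5953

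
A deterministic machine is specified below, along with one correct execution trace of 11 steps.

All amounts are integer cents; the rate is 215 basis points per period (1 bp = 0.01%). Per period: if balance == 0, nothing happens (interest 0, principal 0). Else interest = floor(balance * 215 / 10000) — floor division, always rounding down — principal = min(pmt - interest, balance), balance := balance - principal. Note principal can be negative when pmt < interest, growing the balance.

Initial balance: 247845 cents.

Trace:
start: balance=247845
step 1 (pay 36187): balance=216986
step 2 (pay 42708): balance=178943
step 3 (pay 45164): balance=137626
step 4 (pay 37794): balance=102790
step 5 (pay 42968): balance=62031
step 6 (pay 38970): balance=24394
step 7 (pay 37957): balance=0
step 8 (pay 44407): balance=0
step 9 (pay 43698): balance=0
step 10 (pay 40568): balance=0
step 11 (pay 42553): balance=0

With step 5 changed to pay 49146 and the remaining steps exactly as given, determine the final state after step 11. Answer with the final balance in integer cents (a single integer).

(re-executing from step 5 with the substitution; state before step 5: balance=102790)
step 5 (pay 49146): balance=55853
step 6 (pay 38970): balance=18083
step 7 (pay 37957): balance=0
step 8 (pay 44407): balance=0
step 9 (pay 43698): balance=0
step 10 (pay 40568): balance=0
step 11 (pay 42553): balance=0

0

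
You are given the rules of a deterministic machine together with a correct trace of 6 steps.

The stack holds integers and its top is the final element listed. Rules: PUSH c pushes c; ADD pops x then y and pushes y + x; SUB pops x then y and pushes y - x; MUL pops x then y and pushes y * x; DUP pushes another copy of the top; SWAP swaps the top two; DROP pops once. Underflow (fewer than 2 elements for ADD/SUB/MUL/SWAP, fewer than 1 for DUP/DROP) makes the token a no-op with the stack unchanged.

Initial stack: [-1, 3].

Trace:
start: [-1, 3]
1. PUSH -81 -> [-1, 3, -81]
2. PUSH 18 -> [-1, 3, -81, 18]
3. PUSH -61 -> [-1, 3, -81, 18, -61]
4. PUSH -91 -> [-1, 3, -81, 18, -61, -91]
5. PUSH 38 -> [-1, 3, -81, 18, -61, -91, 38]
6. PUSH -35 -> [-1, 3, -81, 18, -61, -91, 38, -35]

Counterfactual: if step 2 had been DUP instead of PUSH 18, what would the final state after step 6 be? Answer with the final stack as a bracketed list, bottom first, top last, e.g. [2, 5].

[-1, 3, -81, -81, -61, -91, 38, -35]

(re-executing from step 2 with the substitution; state before step 2: [-1, 3, -81])
2. DUP -> [-1, 3, -81, -81]
3. PUSH -61 -> [-1, 3, -81, -81, -61]
4. PUSH -91 -> [-1, 3, -81, -81, -61, -91]
5. PUSH 38 -> [-1, 3, -81, -81, -61, -91, 38]
6. PUSH -35 -> [-1, 3, -81, -81, -61, -91, 38, -35]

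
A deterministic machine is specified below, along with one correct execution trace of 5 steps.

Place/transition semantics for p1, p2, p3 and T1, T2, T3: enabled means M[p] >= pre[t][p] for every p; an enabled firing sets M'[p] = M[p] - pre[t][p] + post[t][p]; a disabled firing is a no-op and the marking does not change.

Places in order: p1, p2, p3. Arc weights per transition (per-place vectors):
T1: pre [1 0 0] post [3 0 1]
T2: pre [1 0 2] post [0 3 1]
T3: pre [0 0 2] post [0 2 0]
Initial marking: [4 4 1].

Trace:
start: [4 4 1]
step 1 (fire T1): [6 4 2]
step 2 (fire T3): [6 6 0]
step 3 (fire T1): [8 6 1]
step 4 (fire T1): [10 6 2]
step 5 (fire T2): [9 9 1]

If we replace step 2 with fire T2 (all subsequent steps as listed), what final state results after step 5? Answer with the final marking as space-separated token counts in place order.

(re-executing from step 2 with the substitution; state before step 2: [6 4 2])
step 2 (fire T2): [5 7 1]
step 3 (fire T1): [7 7 2]
step 4 (fire T1): [9 7 3]
step 5 (fire T2): [8 10 2]

8 10 2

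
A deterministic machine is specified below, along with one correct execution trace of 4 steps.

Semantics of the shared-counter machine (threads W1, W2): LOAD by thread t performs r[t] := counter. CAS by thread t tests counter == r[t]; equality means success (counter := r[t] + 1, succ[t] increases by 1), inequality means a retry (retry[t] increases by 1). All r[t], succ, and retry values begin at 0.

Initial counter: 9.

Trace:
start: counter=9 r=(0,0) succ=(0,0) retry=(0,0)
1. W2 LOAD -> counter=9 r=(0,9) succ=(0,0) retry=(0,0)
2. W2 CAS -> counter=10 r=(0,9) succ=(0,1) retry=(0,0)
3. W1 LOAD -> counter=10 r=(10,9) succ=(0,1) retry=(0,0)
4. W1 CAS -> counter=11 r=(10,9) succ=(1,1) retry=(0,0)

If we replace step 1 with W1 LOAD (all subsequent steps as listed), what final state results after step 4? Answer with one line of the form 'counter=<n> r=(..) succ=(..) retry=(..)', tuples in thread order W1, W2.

(re-executing from step 1 with the substitution; state before step 1: counter=9 r=(0,0) succ=(0,0) retry=(0,0))
1. W1 LOAD -> counter=9 r=(9,0) succ=(0,0) retry=(0,0)
2. W2 CAS -> counter=9 r=(9,0) succ=(0,0) retry=(0,1)
3. W1 LOAD -> counter=9 r=(9,0) succ=(0,0) retry=(0,1)
4. W1 CAS -> counter=10 r=(9,0) succ=(1,0) retry=(0,1)

counter=10 r=(9,0) succ=(1,0) retry=(0,1)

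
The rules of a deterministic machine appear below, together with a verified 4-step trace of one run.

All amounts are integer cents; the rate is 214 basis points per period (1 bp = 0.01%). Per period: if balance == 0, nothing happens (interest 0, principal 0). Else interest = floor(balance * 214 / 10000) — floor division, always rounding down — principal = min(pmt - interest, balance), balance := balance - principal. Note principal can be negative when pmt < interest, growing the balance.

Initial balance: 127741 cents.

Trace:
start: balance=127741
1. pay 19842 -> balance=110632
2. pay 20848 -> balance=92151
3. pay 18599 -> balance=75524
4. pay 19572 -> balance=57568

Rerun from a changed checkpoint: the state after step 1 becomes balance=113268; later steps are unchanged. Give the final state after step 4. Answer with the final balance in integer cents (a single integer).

60376

state after step 1 := balance=113268
2. pay 20848 -> balance=94843
3. pay 18599 -> balance=78273
4. pay 19572 -> balance=60376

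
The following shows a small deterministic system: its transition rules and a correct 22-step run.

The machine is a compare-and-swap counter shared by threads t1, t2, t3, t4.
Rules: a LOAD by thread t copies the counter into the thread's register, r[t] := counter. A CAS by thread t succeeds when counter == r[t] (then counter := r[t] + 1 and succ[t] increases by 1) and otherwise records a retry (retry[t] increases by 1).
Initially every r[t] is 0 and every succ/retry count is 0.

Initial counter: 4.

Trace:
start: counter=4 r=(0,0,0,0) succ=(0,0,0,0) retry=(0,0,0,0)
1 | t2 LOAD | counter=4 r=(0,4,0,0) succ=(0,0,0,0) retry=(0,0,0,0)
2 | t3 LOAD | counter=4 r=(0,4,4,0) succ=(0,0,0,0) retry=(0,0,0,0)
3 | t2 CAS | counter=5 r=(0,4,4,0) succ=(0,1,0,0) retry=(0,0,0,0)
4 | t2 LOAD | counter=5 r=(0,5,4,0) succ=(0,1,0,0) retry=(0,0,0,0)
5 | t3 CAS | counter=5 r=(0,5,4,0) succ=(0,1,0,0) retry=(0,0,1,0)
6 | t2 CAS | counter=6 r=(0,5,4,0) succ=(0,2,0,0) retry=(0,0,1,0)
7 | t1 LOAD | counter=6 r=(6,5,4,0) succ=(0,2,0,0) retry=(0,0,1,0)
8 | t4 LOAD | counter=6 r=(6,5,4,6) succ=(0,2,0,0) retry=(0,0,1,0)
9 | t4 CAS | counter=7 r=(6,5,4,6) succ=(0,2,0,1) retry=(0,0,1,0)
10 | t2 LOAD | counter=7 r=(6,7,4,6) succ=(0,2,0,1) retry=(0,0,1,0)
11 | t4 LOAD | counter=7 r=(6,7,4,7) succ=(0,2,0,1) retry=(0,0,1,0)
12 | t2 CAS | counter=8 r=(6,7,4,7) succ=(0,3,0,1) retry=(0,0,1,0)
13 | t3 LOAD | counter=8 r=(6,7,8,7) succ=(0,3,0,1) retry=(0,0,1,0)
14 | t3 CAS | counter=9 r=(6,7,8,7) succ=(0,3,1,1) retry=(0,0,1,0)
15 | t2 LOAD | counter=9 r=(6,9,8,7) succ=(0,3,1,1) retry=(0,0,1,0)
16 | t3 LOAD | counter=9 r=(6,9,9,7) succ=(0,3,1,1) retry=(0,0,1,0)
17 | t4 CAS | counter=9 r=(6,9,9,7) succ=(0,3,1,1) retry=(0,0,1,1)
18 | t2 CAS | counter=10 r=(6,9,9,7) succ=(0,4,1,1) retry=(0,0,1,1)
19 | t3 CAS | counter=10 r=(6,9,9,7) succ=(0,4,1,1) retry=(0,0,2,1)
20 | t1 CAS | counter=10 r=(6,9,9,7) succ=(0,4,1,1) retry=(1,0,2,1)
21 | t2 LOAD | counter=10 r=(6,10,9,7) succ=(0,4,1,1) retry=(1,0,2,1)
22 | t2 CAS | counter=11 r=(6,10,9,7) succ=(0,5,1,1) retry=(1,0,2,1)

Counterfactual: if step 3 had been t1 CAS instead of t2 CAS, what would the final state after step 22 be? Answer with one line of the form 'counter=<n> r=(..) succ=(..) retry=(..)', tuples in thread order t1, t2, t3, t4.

(re-executing from step 3 with the substitution; state before step 3: counter=4 r=(0,4,4,0) succ=(0,0,0,0) retry=(0,0,0,0))
3 | t1 CAS | counter=4 r=(0,4,4,0) succ=(0,0,0,0) retry=(1,0,0,0)
4 | t2 LOAD | counter=4 r=(0,4,4,0) succ=(0,0,0,0) retry=(1,0,0,0)
5 | t3 CAS | counter=5 r=(0,4,4,0) succ=(0,0,1,0) retry=(1,0,0,0)
6 | t2 CAS | counter=5 r=(0,4,4,0) succ=(0,0,1,0) retry=(1,1,0,0)
7 | t1 LOAD | counter=5 r=(5,4,4,0) succ=(0,0,1,0) retry=(1,1,0,0)
8 | t4 LOAD | counter=5 r=(5,4,4,5) succ=(0,0,1,0) retry=(1,1,0,0)
9 | t4 CAS | counter=6 r=(5,4,4,5) succ=(0,0,1,1) retry=(1,1,0,0)
10 | t2 LOAD | counter=6 r=(5,6,4,5) succ=(0,0,1,1) retry=(1,1,0,0)
11 | t4 LOAD | counter=6 r=(5,6,4,6) succ=(0,0,1,1) retry=(1,1,0,0)
12 | t2 CAS | counter=7 r=(5,6,4,6) succ=(0,1,1,1) retry=(1,1,0,0)
13 | t3 LOAD | counter=7 r=(5,6,7,6) succ=(0,1,1,1) retry=(1,1,0,0)
14 | t3 CAS | counter=8 r=(5,6,7,6) succ=(0,1,2,1) retry=(1,1,0,0)
15 | t2 LOAD | counter=8 r=(5,8,7,6) succ=(0,1,2,1) retry=(1,1,0,0)
16 | t3 LOAD | counter=8 r=(5,8,8,6) succ=(0,1,2,1) retry=(1,1,0,0)
17 | t4 CAS | counter=8 r=(5,8,8,6) succ=(0,1,2,1) retry=(1,1,0,1)
18 | t2 CAS | counter=9 r=(5,8,8,6) succ=(0,2,2,1) retry=(1,1,0,1)
19 | t3 CAS | counter=9 r=(5,8,8,6) succ=(0,2,2,1) retry=(1,1,1,1)
20 | t1 CAS | counter=9 r=(5,8,8,6) succ=(0,2,2,1) retry=(2,1,1,1)
21 | t2 LOAD | counter=9 r=(5,9,8,6) succ=(0,2,2,1) retry=(2,1,1,1)
22 | t2 CAS | counter=10 r=(5,9,8,6) succ=(0,3,2,1) retry=(2,1,1,1)

counter=10 r=(5,9,8,6) succ=(0,3,2,1) retry=(2,1,1,1)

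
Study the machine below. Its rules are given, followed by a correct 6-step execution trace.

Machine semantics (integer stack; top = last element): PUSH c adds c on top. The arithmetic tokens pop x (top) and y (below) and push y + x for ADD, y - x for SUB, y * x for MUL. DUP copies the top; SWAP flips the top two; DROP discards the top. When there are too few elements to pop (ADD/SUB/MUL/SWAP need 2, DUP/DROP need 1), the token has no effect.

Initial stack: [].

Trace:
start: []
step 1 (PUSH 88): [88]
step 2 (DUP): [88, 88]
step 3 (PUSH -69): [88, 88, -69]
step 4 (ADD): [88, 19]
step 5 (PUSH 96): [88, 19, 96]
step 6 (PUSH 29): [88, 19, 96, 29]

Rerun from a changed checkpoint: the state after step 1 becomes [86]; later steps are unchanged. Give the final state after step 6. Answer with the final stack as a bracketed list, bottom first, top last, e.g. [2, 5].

[86, 17, 96, 29]

state after step 1 := [86]
step 2 (DUP): [86, 86]
step 3 (PUSH -69): [86, 86, -69]
step 4 (ADD): [86, 17]
step 5 (PUSH 96): [86, 17, 96]
step 6 (PUSH 29): [86, 17, 96, 29]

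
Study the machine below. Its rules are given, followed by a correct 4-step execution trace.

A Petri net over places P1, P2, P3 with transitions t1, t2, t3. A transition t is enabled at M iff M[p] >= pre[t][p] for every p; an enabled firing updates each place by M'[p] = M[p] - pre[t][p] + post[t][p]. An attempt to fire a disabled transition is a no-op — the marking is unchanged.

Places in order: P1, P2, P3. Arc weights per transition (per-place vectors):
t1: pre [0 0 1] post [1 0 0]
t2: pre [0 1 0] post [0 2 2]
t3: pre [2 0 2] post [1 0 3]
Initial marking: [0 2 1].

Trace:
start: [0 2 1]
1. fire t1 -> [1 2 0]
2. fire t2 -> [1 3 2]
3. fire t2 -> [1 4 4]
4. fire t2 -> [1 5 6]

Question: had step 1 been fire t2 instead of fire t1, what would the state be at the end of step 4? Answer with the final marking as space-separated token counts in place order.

0 6 9

(re-executing from step 1 with the substitution; state before step 1: [0 2 1])
1. fire t2 -> [0 3 3]
2. fire t2 -> [0 4 5]
3. fire t2 -> [0 5 7]
4. fire t2 -> [0 6 9]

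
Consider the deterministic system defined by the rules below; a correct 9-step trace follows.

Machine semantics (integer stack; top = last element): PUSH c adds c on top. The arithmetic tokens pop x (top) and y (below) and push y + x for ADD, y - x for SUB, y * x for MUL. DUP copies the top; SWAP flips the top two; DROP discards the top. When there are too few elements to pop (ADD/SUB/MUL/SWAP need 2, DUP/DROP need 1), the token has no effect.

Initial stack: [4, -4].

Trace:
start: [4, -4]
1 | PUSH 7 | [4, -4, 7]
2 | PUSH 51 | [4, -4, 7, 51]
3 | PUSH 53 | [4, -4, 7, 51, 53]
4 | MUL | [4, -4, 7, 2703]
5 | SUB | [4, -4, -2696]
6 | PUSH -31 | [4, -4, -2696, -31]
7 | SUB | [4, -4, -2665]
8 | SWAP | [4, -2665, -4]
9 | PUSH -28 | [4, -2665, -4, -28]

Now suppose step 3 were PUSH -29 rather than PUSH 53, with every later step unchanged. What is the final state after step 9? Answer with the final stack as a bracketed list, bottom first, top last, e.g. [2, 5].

[4, 1517, -4, -28]

(re-executing from step 3 with the substitution; state before step 3: [4, -4, 7, 51])
3 | PUSH -29 | [4, -4, 7, 51, -29]
4 | MUL | [4, -4, 7, -1479]
5 | SUB | [4, -4, 1486]
6 | PUSH -31 | [4, -4, 1486, -31]
7 | SUB | [4, -4, 1517]
8 | SWAP | [4, 1517, -4]
9 | PUSH -28 | [4, 1517, -4, -28]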